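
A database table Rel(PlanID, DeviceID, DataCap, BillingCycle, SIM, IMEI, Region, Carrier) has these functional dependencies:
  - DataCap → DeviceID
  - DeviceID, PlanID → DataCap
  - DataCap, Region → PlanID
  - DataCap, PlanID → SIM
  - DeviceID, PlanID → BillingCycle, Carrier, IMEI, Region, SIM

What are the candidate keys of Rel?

{DataCap, PlanID}, {DataCap, Region}, {DeviceID, PlanID}

{DataCap, PlanID}⁺ = {BillingCycle, Carrier, DataCap, DeviceID, IMEI, PlanID, Region, SIM}, which is every attribute, so {DataCap, PlanID} is a candidate key.
{DataCap, Region}⁺ = {BillingCycle, Carrier, DataCap, DeviceID, IMEI, PlanID, Region, SIM}, which is every attribute, so {DataCap, Region} is a candidate key.
{DeviceID, PlanID}⁺ = {BillingCycle, Carrier, DataCap, DeviceID, IMEI, PlanID, Region, SIM}, which is every attribute, so {DeviceID, PlanID} is a candidate key.
No proper subset of any of these is a key, and no other minimal superkey exists.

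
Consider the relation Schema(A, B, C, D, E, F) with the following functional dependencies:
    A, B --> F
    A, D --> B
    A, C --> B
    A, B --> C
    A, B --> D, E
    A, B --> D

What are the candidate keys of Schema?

{A, B}, {A, C}, {A, D}

{A} never appears on the right of any FD, so every key must include it.
{A, B}⁺ = {A, B, C, D, E, F} — all of the relation — so {A, B} is a candidate key.
{A, C}⁺ = {A, B, C, D, E, F} — all of the relation — so {A, C} is a candidate key.
{A, D}⁺ = {A, B, C, D, E, F} — all of the relation — so {A, D} is a candidate key.
These are minimal and exhaustive — every other superkey contains one of them.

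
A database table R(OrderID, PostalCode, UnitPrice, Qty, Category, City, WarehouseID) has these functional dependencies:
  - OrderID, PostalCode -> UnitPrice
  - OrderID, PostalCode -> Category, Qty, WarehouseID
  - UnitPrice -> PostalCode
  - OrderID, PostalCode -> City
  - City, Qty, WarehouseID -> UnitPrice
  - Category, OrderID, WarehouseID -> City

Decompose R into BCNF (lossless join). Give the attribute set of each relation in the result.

Candidate keys of the original relation: {Category, OrderID, Qty, WarehouseID}, {City, OrderID, Qty, WarehouseID}, {OrderID, PostalCode}, {OrderID, UnitPrice}.
{Category, City, OrderID, PostalCode, Qty, UnitPrice, WarehouseID}: {UnitPrice} determines {PostalCode, UnitPrice} here but is not a superkey — split on UnitPrice -> PostalCode, giving {PostalCode, UnitPrice} and {Category, City, OrderID, Qty, UnitPrice, WarehouseID}.
{PostalCode, UnitPrice} has no BCNF violation.
{Category, City, OrderID, Qty, UnitPrice, WarehouseID}: {City, Qty, WarehouseID} determines {City, Qty, UnitPrice, WarehouseID} here but is not a superkey — split on City, Qty, WarehouseID -> UnitPrice, giving {City, Qty, UnitPrice, WarehouseID} and {Category, City, OrderID, Qty, WarehouseID}.
{City, Qty, UnitPrice, WarehouseID} has no BCNF violation.
{Category, City, OrderID, Qty, WarehouseID}: {Category, OrderID, WarehouseID} determines {Category, City, OrderID, WarehouseID} here but is not a superkey — split on Category, OrderID, WarehouseID -> City, giving {Category, City, OrderID, WarehouseID} and {Category, OrderID, Qty, WarehouseID}.
{Category, City, OrderID, WarehouseID} has no BCNF violation.
{Category, OrderID, Qty, WarehouseID} has no BCNF violation.

{Category, City, OrderID, WarehouseID}; {Category, OrderID, Qty, WarehouseID}; {City, Qty, UnitPrice, WarehouseID}; {PostalCode, UnitPrice}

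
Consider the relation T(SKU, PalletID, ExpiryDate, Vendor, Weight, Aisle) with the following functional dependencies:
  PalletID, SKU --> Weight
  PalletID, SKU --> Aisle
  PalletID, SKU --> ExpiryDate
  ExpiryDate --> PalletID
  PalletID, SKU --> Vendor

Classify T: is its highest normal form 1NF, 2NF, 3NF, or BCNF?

3NF

Candidate keys: {ExpiryDate, SKU}, {PalletID, SKU}. Prime attributes: {ExpiryDate, PalletID, SKU}.
ExpiryDate --> PalletID: {ExpiryDate}⁺ = {ExpiryDate, PalletID}, which is not all of the attributes, so the left side is not a superkey — BCNF is violated.
Its right-hand attributes {PalletID} are all prime, as are those of every other non-superkey FD — the relation is in 3NF.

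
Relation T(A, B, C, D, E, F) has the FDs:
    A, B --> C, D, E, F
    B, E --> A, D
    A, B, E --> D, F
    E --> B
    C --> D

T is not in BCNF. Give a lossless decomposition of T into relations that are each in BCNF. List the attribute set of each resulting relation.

Candidate keys of the original relation: {A, B}, {E}.
Within {A, B, C, D, E, F}: {C}⁺ ∩ {A, B, C, D, E, F} = {C, D}, not the whole set, so C --> D violates BCNF; decompose into {C, D} and {A, B, C, E, F}.
{C, D}: every determinant is a superkey — BCNF.
{A, B, C, E, F}: every determinant is a superkey — BCNF.

{A, B, C, E, F}; {C, D}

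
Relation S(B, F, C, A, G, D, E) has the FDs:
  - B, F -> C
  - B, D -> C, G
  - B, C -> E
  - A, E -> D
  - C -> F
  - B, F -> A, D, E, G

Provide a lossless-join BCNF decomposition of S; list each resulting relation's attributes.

Candidate keys of the original relation: {A, B, E}, {B, C}, {B, D}, {B, F}.
Within {A, B, C, D, E, F, G}: {A, E}⁺ ∩ {A, B, C, D, E, F, G} = {A, D, E}, not the whole set, so A, E -> D violates BCNF; decompose into {A, D, E} and {A, B, C, E, F, G}.
{A, D, E} has no BCNF violation.
Within {A, B, C, E, F, G}: {C}⁺ ∩ {A, B, C, E, F, G} = {C, F}, not the whole set, so C -> F violates BCNF; decompose into {C, F} and {A, B, C, E, G}.
{C, F} has no BCNF violation.
{A, B, C, E, G} has no BCNF violation.

{A, B, C, E, G}; {A, D, E}; {C, F}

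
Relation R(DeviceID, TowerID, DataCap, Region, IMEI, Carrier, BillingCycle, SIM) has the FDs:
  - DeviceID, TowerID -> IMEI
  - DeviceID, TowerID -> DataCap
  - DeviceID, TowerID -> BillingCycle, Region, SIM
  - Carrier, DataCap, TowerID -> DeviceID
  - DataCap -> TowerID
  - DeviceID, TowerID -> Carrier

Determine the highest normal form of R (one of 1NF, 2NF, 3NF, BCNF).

Candidate keys: {Carrier, DataCap}, {DataCap, DeviceID}, {DeviceID, TowerID}. Prime attributes: {Carrier, DataCap, DeviceID, TowerID}.
For DataCap -> TowerID we have {DataCap}⁺ = {DataCap, TowerID}; {DataCap} is not a superkey, so BCNF fails.
But every attribute on its right side ({TowerID}) is prime, and the same holds for every other non-superkey FD, so 3NF still holds.

3NF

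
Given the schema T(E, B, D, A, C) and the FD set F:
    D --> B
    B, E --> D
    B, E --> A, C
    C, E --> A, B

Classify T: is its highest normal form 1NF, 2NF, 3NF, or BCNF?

Candidate keys: {B, E}, {C, E}, {D, E}. Prime attributes: {B, C, D, E}.
D --> B: {D}⁺ = {B, D}, which is not all of the attributes, so the left side is not a superkey — BCNF is violated.
Its right-hand attributes {B} are all prime, as are those of every other non-superkey FD — the relation is in 3NF.

3NF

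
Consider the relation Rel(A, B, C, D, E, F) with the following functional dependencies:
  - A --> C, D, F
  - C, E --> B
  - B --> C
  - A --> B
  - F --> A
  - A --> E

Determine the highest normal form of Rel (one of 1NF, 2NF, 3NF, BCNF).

2NF

Candidate keys: {A}, {F}. Prime attributes: {A, F}.
C, E --> B: {C, E}⁺ = {B, C, E}, which is not all of the attributes, so the left side is not a superkey — BCNF is violated.
C, E --> B has non-prime {B} on the right and a non-superkey on the left, so 3NF fails.
With only single-attribute keys there can be no partial dependency, so 2NF holds.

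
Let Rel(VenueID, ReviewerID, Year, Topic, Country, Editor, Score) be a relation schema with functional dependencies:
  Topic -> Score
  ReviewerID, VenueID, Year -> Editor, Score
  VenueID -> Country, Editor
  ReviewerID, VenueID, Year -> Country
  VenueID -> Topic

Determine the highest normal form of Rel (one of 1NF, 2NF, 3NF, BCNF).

Candidate key: {ReviewerID, VenueID, Year}. Prime attributes: {ReviewerID, VenueID, Year}.
Topic -> Score: {Topic}⁺ = {Score, Topic}, which is not all of the attributes, so the left side is not a superkey — BCNF is violated.
Topic -> Score has non-prime {Score} on the right and a non-superkey on the left, so 3NF fails.
{VenueID} is a proper subset of the key {ReviewerID, VenueID, Year}, and {VenueID}⁺ contains the non-prime attributes {Country, Editor, Score, Topic} — a partial dependency, so 2NF is violated.

1NF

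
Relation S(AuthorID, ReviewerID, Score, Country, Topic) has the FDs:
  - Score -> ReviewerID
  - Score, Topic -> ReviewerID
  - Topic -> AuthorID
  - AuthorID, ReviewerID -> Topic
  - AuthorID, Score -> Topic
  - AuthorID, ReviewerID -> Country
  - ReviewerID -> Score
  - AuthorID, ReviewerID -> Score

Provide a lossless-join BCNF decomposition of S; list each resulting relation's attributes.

{AuthorID, Topic}; {Country, Score, Topic}; {ReviewerID, Score}

Candidate keys of the original relation: {AuthorID, ReviewerID}, {AuthorID, Score}, {ReviewerID, Topic}, {Score, Topic}.
Within {AuthorID, Country, ReviewerID, Score, Topic}: {Score}⁺ ∩ {AuthorID, Country, ReviewerID, Score, Topic} = {ReviewerID, Score}, not the whole set, so Score -> ReviewerID violates BCNF; decompose into {ReviewerID, Score} and {AuthorID, Country, Score, Topic}.
{ReviewerID, Score}: every determinant is a superkey — BCNF.
Within {AuthorID, Country, Score, Topic}: {Topic}⁺ ∩ {AuthorID, Country, Score, Topic} = {AuthorID, Topic}, not the whole set, so Topic -> AuthorID violates BCNF; decompose into {AuthorID, Topic} and {Country, Score, Topic}.
{AuthorID, Topic}: every determinant is a superkey — BCNF.
{Country, Score, Topic}: every determinant is a superkey — BCNF.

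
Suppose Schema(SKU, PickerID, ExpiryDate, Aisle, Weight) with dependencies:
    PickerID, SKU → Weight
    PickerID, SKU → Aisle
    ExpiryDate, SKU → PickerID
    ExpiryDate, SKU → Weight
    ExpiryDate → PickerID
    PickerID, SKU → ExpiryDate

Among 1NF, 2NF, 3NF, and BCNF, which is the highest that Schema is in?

Candidate keys: {ExpiryDate, SKU}, {PickerID, SKU}. Prime attributes: {ExpiryDate, PickerID, SKU}.
ExpiryDate → PickerID: {ExpiryDate}⁺ = {ExpiryDate, PickerID}, which is not all of the attributes, so the left side is not a superkey — BCNF is violated.
Since {PickerID} ⊆ prime attributes and every other non-superkey FD also has a prime right side, the schema is in 3NF.

3NF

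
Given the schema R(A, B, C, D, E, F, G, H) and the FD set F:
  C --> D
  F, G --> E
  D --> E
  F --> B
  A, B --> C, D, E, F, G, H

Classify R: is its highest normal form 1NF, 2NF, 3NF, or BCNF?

2NF

Candidate keys: {A, B}, {A, F}. Prime attributes: {A, B, F}.
C --> D: {C}⁺ = {C, D, E}, which is not all of the attributes, so the left side is not a superkey — BCNF is violated.
C --> D has non-prime {D} on the right and a non-superkey on the left, so 3NF fails.
No non-prime attribute depends on a proper subset of any candidate key, so 2NF holds.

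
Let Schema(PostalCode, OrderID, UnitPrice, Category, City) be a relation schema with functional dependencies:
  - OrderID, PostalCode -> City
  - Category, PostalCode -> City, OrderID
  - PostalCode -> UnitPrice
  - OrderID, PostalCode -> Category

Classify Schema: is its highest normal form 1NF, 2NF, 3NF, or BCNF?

Candidate keys: {Category, PostalCode}, {OrderID, PostalCode}. Prime attributes: {Category, OrderID, PostalCode}.
For PostalCode -> UnitPrice we have {PostalCode}⁺ = {PostalCode, UnitPrice}; {PostalCode} is not a superkey, so BCNF fails.
PostalCode -> UnitPrice determines the non-prime attribute {UnitPrice} from a non-superkey — 3NF is violated.
Since {PostalCode} ⊂ {Category, PostalCode} and {PostalCode}⁺ ⊇ {UnitPrice} with {UnitPrice} non-prime, there is a partial dependency; 2NF fails.

1NF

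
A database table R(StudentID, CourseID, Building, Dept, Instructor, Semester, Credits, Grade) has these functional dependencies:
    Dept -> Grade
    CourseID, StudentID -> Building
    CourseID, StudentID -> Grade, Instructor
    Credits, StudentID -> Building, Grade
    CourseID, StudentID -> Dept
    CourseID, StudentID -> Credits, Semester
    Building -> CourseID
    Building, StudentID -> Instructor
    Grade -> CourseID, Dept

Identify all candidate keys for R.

{StudentID} never appears on the right of any FD, so every key must include it.
{Building, StudentID}⁺ = {Building, CourseID, Credits, Dept, Grade, Instructor, Semester, StudentID}, which is every attribute, so {Building, StudentID} is a candidate key.
{CourseID, StudentID}⁺ = {Building, CourseID, Credits, Dept, Grade, Instructor, Semester, StudentID}, which is every attribute, so {CourseID, StudentID} is a candidate key.
{Credits, StudentID}⁺ = {Building, CourseID, Credits, Dept, Grade, Instructor, Semester, StudentID}, which is every attribute, so {Credits, StudentID} is a candidate key.
{Dept, StudentID}⁺ = {Building, CourseID, Credits, Dept, Grade, Instructor, Semester, StudentID}, which is every attribute, so {Dept, StudentID} is a candidate key.
{Grade, StudentID}⁺ = {Building, CourseID, Credits, Dept, Grade, Instructor, Semester, StudentID}, which is every attribute, so {Grade, StudentID} is a candidate key.
Any other superkey properly contains one of these, so there are no further candidate keys.

{Building, StudentID}, {CourseID, StudentID}, {Credits, StudentID}, {Dept, StudentID}, {Grade, StudentID}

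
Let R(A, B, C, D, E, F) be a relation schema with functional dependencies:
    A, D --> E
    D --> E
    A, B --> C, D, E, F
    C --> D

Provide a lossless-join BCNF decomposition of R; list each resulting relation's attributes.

{A, B, C, F}; {A, D}; {C, D}; {D, E}

Candidate key of the original relation: {A, B}.
{A, B, C, D, E, F}: {A, D} determines {A, D, E} here but is not a superkey — split on A, D --> E, giving {A, D, E} and {A, B, C, D, F}.
{A, D, E}: {D} determines {D, E} here but is not a superkey — split on D --> E, giving {D, E} and {A, D}.
{D, E} is in BCNF.
{A, D} is in BCNF.
{A, B, C, D, F}: {C} determines {C, D} here but is not a superkey — split on C --> D, giving {C, D} and {A, B, C, F}.
{C, D} is in BCNF.
{A, B, C, F} is in BCNF.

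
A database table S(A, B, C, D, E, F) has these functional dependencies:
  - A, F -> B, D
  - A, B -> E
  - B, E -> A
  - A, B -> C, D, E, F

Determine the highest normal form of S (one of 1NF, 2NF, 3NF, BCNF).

BCNF

Candidate keys: {A, B}, {A, F}, {B, E}. Prime attributes: {A, B, E, F}.
Every FD has a superkey on the left, so the relation is in BCNF.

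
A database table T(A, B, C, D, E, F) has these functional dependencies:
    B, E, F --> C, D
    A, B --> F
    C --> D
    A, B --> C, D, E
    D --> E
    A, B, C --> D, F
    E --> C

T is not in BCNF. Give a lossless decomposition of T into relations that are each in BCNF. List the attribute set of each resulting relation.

{A, B, E, F}; {B, C, F}; {C, D, E}

Candidate key of the original relation: {A, B}.
Within {A, B, C, D, E, F}: {B, E, F}⁺ ∩ {A, B, C, D, E, F} = {B, C, D, E, F}, not the whole set, so B, E, F --> C, D violates BCNF; decompose into {B, C, D, E, F} and {A, B, E, F}.
Within {B, C, D, E, F}: {C}⁺ ∩ {B, C, D, E, F} = {C, D, E}, not the whole set, so C --> D, E violates BCNF; decompose into {C, D, E} and {B, C, F}.
{C, D, E}: every determinant is a superkey — BCNF.
{B, C, F}: every determinant is a superkey — BCNF.
{A, B, E, F}: every determinant is a superkey — BCNF.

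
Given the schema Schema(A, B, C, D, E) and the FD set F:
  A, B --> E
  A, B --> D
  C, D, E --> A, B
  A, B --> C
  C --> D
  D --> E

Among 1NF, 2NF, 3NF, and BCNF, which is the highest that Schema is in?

Candidate keys: {A, B}, {C}. Prime attributes: {A, B, C}.
D --> E: {D}⁺ = {D, E}, which is not all of the attributes, so the left side is not a superkey — BCNF is violated.
Because {E} is non-prime and the left side of D --> E is not a superkey, the relation is not in 3NF.
No proper subset of a key has a non-prime attribute in its closure, so there is no partial dependency; 2NF holds.

2NF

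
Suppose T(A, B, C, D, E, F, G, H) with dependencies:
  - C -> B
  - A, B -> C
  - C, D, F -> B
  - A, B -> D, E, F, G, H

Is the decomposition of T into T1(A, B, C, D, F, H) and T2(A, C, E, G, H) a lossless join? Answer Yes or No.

Yes

Common attributes: {A, C, H}; their closure is {A, B, C, D, E, F, G, H}.
This includes all of T1, so the common attributes are a superkey of T1 — the join is lossless.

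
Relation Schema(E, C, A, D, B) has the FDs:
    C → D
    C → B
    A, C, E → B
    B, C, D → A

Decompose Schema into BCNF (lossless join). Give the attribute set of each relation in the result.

Candidate key of the original relation: {C, E}.
Within {A, B, C, D, E}: {C}⁺ ∩ {A, B, C, D, E} = {A, B, C, D}, not the whole set, so C → A, B, D violates BCNF; decompose into {A, B, C, D} and {C, E}.
{A, B, C, D} has no BCNF violation.
{C, E} has no BCNF violation.

{A, B, C, D}; {C, E}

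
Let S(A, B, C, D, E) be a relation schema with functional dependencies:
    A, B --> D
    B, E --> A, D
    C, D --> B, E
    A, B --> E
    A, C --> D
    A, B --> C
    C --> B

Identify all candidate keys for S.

{A, B} is a candidate key since {A, B}⁺ = {A, B, C, D, E} covers every attribute.
{A, C} is a candidate key since {A, C}⁺ = {A, B, C, D, E} covers every attribute.
{B, E} is a candidate key since {B, E}⁺ = {A, B, C, D, E} covers every attribute.
{C, D} is a candidate key since {C, D}⁺ = {A, B, C, D, E} covers every attribute.
{C, E} is a candidate key since {C, E}⁺ = {A, B, C, D, E} covers every attribute.
No proper subset of any of these is a key, and no other minimal superkey exists.

{A, B}, {A, C}, {B, E}, {C, D}, {C, E}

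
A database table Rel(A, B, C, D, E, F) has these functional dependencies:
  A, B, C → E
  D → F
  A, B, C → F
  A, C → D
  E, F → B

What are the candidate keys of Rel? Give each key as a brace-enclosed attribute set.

Attributes never on any right-hand side: {A, C} — every candidate key must contain all of them.
{A, B, C}⁺ = {A, B, C, D, E, F} — all of the relation — so {A, B, C} is a candidate key.
{A, C, E}⁺ = {A, B, C, D, E, F} — all of the relation — so {A, C, E} is a candidate key.
These are minimal and exhaustive — every other superkey contains one of them.

{A, B, C}, {A, C, E}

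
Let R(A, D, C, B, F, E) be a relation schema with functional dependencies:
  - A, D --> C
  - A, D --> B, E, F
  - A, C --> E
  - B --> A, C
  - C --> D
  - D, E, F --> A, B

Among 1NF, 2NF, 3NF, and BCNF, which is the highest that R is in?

Candidate keys: {A, C}, {A, D}, {B}, {C, E, F}, {D, E, F}. Prime attributes: {A, B, C, D, E, F}.
C --> D breaks BCNF: {C}⁺ = {C, D}, so {C} is not a superkey.
But every attribute on its right side ({D}) is prime, and the same holds for every other non-superkey FD, so 3NF still holds.

3NF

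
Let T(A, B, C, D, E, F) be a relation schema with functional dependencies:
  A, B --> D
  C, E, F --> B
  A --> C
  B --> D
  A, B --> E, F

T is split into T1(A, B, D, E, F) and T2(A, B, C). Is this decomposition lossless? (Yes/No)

T1 ∩ T2 = {A, B}; its closure under F is {A, B, C, D, E, F}.
T1 is contained in that closure, so T1 ∩ T2 --> T1 holds and the join is lossless.

Yes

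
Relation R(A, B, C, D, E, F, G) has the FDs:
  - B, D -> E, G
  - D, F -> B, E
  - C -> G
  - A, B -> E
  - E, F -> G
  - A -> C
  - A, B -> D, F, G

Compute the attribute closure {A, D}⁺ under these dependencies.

{A, C, D, G}

Start with {A, D}.
A -> C applies; add {C} → now {A, C, D}.
C -> G applies; add {G} → now {A, C, D, G}.
No further FD applies.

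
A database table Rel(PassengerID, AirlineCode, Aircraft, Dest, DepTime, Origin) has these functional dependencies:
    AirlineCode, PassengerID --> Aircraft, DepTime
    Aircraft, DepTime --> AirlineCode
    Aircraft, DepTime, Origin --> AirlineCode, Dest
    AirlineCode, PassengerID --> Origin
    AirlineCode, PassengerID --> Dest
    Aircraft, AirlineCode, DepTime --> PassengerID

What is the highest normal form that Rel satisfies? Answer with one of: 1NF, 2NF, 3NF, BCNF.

BCNF

Candidate keys: {Aircraft, DepTime}, {AirlineCode, PassengerID}. Prime attributes: {Aircraft, AirlineCode, DepTime, PassengerID}.
Every FD has a superkey on the left, so the relation is in BCNF.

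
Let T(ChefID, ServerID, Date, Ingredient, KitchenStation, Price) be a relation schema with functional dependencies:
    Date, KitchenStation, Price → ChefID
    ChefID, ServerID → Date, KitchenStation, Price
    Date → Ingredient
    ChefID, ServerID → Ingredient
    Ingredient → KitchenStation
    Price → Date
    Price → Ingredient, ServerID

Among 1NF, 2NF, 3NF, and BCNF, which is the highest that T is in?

Candidate keys: {ChefID, ServerID}, {Price}. Prime attributes: {ChefID, Price, ServerID}.
Date → Ingredient: {Date}⁺ = {Date, Ingredient, KitchenStation}, which is not all of the attributes, so the left side is not a superkey — BCNF is violated.
Date → Ingredient determines the non-prime attribute {Ingredient} from a non-superkey — 3NF is violated.
No non-prime attribute depends on a proper subset of any candidate key, so 2NF holds.

2NF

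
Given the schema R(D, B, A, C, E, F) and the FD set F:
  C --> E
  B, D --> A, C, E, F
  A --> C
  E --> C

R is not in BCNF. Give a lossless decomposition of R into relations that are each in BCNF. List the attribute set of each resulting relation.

Candidate key of the original relation: {B, D}.
In {A, B, C, D, E, F}, {C} is not a superkey ({C}⁺ restricted to this set is {C, E}), so split on C --> E into {C, E} and {A, B, C, D, F}.
{C, E} is in BCNF.
In {A, B, C, D, F}, {A} is not a superkey ({A}⁺ restricted to this set is {A, C}), so split on A --> C into {A, C} and {A, B, D, F}.
{A, C} is in BCNF.
{A, B, D, F} is in BCNF.

{A, B, D, F}; {A, C}; {C, E}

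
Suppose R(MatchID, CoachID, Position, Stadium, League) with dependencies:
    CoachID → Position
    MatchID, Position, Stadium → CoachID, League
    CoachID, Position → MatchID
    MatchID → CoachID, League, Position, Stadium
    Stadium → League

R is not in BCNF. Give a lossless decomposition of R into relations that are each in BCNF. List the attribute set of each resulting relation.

{CoachID, MatchID, Position, Stadium}; {League, Stadium}

Candidate keys of the original relation: {CoachID}, {MatchID}.
{CoachID, League, MatchID, Position, Stadium}: {Stadium} determines {League, Stadium} here but is not a superkey — split on Stadium → League, giving {League, Stadium} and {CoachID, MatchID, Position, Stadium}.
{League, Stadium}: every determinant is a superkey — BCNF.
{CoachID, MatchID, Position, Stadium}: every determinant is a superkey — BCNF.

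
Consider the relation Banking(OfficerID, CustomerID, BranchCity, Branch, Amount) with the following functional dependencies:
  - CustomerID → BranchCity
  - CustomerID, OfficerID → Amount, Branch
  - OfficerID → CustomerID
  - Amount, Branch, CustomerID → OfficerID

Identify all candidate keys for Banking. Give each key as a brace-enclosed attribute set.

{Amount, Branch, CustomerID}, {OfficerID}

{OfficerID}⁺ = {Amount, Branch, BranchCity, CustomerID, OfficerID} — all of the relation — so {OfficerID} is a candidate key.
{Amount, Branch, CustomerID}⁺ = {Amount, Branch, BranchCity, CustomerID, OfficerID} — all of the relation — so {Amount, Branch, CustomerID} is a candidate key.
Any other superkey properly contains one of these, so there are no further candidate keys.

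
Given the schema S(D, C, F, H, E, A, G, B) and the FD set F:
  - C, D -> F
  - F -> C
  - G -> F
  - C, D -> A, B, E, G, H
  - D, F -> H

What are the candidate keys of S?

{C, D}, {D, F}, {D, G}

{D} never appears on the right of any FD, so every key must include it.
{C, D}⁺ = {A, B, C, D, E, F, G, H} — all of the relation — so {C, D} is a candidate key.
{D, F}⁺ = {A, B, C, D, E, F, G, H} — all of the relation — so {D, F} is a candidate key.
{D, G}⁺ = {A, B, C, D, E, F, G, H} — all of the relation — so {D, G} is a candidate key.
These are minimal and exhaustive — every other superkey contains one of them.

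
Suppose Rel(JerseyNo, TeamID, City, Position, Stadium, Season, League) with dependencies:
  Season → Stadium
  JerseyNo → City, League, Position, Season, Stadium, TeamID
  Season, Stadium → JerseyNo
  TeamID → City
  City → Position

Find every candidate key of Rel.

{JerseyNo}, {Season}

{JerseyNo}⁺ = {City, JerseyNo, League, Position, Season, Stadium, TeamID}, which is every attribute, so {JerseyNo} is a candidate key.
{Season}⁺ = {City, JerseyNo, League, Position, Season, Stadium, TeamID}, which is every attribute, so {Season} is a candidate key.
These are minimal and exhaustive — every other superkey contains one of them.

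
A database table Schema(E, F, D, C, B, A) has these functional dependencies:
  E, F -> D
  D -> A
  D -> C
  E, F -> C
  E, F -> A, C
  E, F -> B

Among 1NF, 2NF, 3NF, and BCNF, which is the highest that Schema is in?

2NF

Candidate key: {E, F}. Prime attributes: {E, F}.
D -> A breaks BCNF: {D}⁺ = {A, C, D}, so {D} is not a superkey.
Because {A} is non-prime and the left side of D -> A is not a superkey, the relation is not in 3NF.
No proper subset of a key has a non-prime attribute in its closure, so there is no partial dependency; 2NF holds.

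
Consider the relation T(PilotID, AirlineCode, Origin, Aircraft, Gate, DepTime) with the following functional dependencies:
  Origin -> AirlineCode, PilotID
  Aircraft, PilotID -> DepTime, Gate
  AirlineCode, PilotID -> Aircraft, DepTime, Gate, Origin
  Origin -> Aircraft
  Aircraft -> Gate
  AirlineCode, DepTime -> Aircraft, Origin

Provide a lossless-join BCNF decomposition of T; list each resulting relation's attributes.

Candidate keys of the original relation: {AirlineCode, DepTime}, {AirlineCode, PilotID}, {Origin}.
In {Aircraft, AirlineCode, DepTime, Gate, Origin, PilotID}, {Aircraft, PilotID} is not a superkey ({Aircraft, PilotID}⁺ restricted to this set is {Aircraft, DepTime, Gate, PilotID}), so split on Aircraft, PilotID -> DepTime, Gate into {Aircraft, DepTime, Gate, PilotID} and {Aircraft, AirlineCode, Origin, PilotID}.
In {Aircraft, DepTime, Gate, PilotID}, {Aircraft} is not a superkey ({Aircraft}⁺ restricted to this set is {Aircraft, Gate}), so split on Aircraft -> Gate into {Aircraft, Gate} and {Aircraft, DepTime, PilotID}.
{Aircraft, Gate} is in BCNF.
{Aircraft, DepTime, PilotID} is in BCNF.
{Aircraft, AirlineCode, Origin, PilotID} is in BCNF.

{Aircraft, AirlineCode, Origin, PilotID}; {Aircraft, DepTime, PilotID}; {Aircraft, Gate}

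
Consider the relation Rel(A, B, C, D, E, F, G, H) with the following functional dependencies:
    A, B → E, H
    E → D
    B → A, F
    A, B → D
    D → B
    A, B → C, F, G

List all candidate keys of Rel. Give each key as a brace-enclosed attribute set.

{B}⁺ = {A, B, C, D, E, F, G, H}, which is every attribute, so {B} is a candidate key.
{D}⁺ = {A, B, C, D, E, F, G, H}, which is every attribute, so {D} is a candidate key.
{E}⁺ = {A, B, C, D, E, F, G, H}, which is every attribute, so {E} is a candidate key.
These are minimal and exhaustive — every other superkey contains one of them.

{B}, {D}, {E}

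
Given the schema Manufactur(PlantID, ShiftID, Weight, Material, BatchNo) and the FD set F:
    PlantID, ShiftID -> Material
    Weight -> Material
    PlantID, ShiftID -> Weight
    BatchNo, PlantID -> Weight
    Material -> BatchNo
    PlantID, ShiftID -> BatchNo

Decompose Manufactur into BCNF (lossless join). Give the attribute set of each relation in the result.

{BatchNo, Material}; {Material, Weight}; {PlantID, ShiftID, Weight}

Candidate key of the original relation: {PlantID, ShiftID}.
{BatchNo, Material, PlantID, ShiftID, Weight}: {Weight} determines {BatchNo, Material, Weight} here but is not a superkey — split on Weight -> BatchNo, Material, giving {BatchNo, Material, Weight} and {PlantID, ShiftID, Weight}.
{BatchNo, Material, Weight}: {Material} determines {BatchNo, Material} here but is not a superkey — split on Material -> BatchNo, giving {BatchNo, Material} and {Material, Weight}.
{BatchNo, Material} has no BCNF violation.
{Material, Weight} has no BCNF violation.
{PlantID, ShiftID, Weight} has no BCNF violation.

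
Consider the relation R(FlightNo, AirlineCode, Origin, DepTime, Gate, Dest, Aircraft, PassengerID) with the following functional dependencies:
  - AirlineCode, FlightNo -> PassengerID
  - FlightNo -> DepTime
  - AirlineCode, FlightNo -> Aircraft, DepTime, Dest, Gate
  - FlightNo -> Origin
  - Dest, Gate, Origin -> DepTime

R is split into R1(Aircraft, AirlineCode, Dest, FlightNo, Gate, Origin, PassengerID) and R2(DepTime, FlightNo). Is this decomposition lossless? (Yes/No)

R1 ∩ R2 = {FlightNo}; its closure under F is {DepTime, FlightNo, Origin}.
Since R2 ⊆ {DepTime, FlightNo, Origin}, the intersection is a superkey of R2; the decomposition is lossless.

Yes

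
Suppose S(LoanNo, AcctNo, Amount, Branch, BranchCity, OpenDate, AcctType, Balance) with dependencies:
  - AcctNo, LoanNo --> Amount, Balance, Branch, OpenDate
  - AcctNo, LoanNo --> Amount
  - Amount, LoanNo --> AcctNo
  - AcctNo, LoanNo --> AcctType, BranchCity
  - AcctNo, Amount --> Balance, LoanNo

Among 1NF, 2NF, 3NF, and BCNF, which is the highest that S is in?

BCNF

Candidate keys: {AcctNo, Amount}, {AcctNo, LoanNo}, {Amount, LoanNo}. Prime attributes: {AcctNo, Amount, LoanNo}.
Every FD has a superkey on the left, so the relation is in BCNF.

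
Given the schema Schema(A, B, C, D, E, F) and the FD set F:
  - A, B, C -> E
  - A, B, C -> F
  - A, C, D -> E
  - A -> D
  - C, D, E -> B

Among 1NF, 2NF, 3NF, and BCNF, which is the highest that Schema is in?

Candidate key: {A, C}. Prime attributes: {A, C}.
A -> D breaks BCNF: {A}⁺ = {A, D}, so {A} is not a superkey.
A -> D determines the non-prime attribute {D} from a non-superkey — 3NF is violated.
{A} is a proper subset of the key {A, C}, and {A}⁺ contains the non-prime attribute {D} — a partial dependency, so 2NF is violated.

1NF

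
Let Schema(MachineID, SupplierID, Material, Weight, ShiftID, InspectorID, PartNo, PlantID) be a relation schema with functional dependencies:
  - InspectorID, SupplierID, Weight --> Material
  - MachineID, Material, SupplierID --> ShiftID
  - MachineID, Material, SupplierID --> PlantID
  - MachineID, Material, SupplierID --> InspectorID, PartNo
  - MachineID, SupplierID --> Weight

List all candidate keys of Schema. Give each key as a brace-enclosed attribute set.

No FD produces {MachineID, SupplierID}, so they must be in every candidate key.
{InspectorID, MachineID, SupplierID} is a candidate key since {InspectorID, MachineID, SupplierID}⁺ = {InspectorID, MachineID, Material, PartNo, PlantID, ShiftID, SupplierID, Weight} covers every attribute.
{MachineID, Material, SupplierID} is a candidate key since {MachineID, Material, SupplierID}⁺ = {InspectorID, MachineID, Material, PartNo, PlantID, ShiftID, SupplierID, Weight} covers every attribute.
These are minimal and exhaustive — every other superkey contains one of them.

{InspectorID, MachineID, SupplierID}, {MachineID, Material, SupplierID}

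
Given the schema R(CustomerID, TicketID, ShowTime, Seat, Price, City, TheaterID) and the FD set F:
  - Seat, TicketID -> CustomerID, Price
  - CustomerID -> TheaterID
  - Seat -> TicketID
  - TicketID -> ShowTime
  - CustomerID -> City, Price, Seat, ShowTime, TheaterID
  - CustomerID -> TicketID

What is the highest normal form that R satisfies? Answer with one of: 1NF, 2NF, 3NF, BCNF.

Candidate keys: {CustomerID}, {Seat}. Prime attributes: {CustomerID, Seat}.
For TicketID -> ShowTime we have {TicketID}⁺ = {ShowTime, TicketID}; {TicketID} is not a superkey, so BCNF fails.
TicketID -> ShowTime determines the non-prime attribute {ShowTime} from a non-superkey — 3NF is violated.
Every candidate key is a single attribute, so no partial dependency is possible; 2NF holds.

2NF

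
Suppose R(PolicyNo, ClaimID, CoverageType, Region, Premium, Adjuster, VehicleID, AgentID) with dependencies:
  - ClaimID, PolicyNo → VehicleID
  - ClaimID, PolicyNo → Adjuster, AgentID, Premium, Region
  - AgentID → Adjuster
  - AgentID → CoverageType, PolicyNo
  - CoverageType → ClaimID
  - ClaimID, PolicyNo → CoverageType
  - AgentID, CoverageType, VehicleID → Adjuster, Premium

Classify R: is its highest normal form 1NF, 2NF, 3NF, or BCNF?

3NF

Candidate keys: {AgentID}, {ClaimID, PolicyNo}, {CoverageType, PolicyNo}. Prime attributes: {AgentID, ClaimID, CoverageType, PolicyNo}.
CoverageType → ClaimID breaks BCNF: {CoverageType}⁺ = {ClaimID, CoverageType}, so {CoverageType} is not a superkey.
But every attribute on its right side ({ClaimID}) is prime, and the same holds for every other non-superkey FD, so 3NF still holds.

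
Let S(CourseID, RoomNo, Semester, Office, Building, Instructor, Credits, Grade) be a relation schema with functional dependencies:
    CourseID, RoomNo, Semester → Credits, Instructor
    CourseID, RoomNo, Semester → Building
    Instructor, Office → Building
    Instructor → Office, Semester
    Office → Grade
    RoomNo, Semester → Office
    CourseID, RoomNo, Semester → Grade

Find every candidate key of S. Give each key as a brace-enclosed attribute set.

{CourseID, Instructor, RoomNo}, {CourseID, RoomNo, Semester}

No FD produces {CourseID, RoomNo}, so they must be in every candidate key.
{CourseID, Instructor, RoomNo}⁺ = {Building, CourseID, Credits, Grade, Instructor, Office, RoomNo, Semester}, which is every attribute, so {CourseID, Instructor, RoomNo} is a candidate key.
{CourseID, RoomNo, Semester}⁺ = {Building, CourseID, Credits, Grade, Instructor, Office, RoomNo, Semester}, which is every attribute, so {CourseID, RoomNo, Semester} is a candidate key.
No proper subset of any of these is a key, and no other minimal superkey exists.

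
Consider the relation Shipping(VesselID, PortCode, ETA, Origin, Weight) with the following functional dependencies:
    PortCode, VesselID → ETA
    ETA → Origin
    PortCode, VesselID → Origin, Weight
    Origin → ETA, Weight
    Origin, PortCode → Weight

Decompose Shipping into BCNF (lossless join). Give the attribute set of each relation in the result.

{ETA, Origin, Weight}; {ETA, PortCode, VesselID}

Candidate key of the original relation: {PortCode, VesselID}.
{ETA, Origin, PortCode, VesselID, Weight}: {ETA} determines {ETA, Origin, Weight} here but is not a superkey — split on ETA → Origin, Weight, giving {ETA, Origin, Weight} and {ETA, PortCode, VesselID}.
{ETA, Origin, Weight}: every determinant is a superkey — BCNF.
{ETA, PortCode, VesselID}: every determinant is a superkey — BCNF.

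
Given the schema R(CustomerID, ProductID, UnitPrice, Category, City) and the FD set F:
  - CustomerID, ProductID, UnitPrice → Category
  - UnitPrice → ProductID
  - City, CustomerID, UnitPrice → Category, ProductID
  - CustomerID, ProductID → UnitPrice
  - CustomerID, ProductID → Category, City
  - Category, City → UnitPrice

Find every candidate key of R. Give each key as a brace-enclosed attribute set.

{Category, City, CustomerID}, {CustomerID, ProductID}, {CustomerID, UnitPrice}

{CustomerID} never appears on the right of any FD, so every key must include it.
{CustomerID, ProductID}⁺ = {Category, City, CustomerID, ProductID, UnitPrice} — all of the relation — so {CustomerID, ProductID} is a candidate key.
{CustomerID, UnitPrice}⁺ = {Category, City, CustomerID, ProductID, UnitPrice} — all of the relation — so {CustomerID, UnitPrice} is a candidate key.
{Category, City, CustomerID}⁺ = {Category, City, CustomerID, ProductID, UnitPrice} — all of the relation — so {Category, City, CustomerID} is a candidate key.
No proper subset of any of these is a key, and no other minimal superkey exists.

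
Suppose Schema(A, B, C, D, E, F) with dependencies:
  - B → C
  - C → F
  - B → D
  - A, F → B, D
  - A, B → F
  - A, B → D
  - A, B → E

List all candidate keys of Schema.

{A} never appears on the right of any FD, so every key must include it.
{A, B}⁺ = {A, B, C, D, E, F} — all of the relation — so {A, B} is a candidate key.
{A, C}⁺ = {A, B, C, D, E, F} — all of the relation — so {A, C} is a candidate key.
{A, F}⁺ = {A, B, C, D, E, F} — all of the relation — so {A, F} is a candidate key.
These are minimal and exhaustive — every other superkey contains one of them.

{A, B}, {A, C}, {A, F}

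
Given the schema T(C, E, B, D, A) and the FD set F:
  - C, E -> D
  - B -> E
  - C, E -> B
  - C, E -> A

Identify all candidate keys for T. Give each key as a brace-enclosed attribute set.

{B, C}, {C, E}

Attributes never on any right-hand side: {C} — every candidate key must contain it.
{B, C} is a candidate key since {B, C}⁺ = {A, B, C, D, E} covers every attribute.
{C, E} is a candidate key since {C, E}⁺ = {A, B, C, D, E} covers every attribute.
Any other superkey properly contains one of these, so there are no further candidate keys.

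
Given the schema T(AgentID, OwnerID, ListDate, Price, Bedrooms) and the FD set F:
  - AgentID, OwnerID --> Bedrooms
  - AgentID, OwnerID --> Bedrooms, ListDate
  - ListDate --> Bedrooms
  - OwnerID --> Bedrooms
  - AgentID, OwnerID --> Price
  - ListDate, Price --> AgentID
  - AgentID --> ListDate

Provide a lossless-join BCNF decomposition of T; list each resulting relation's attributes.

{AgentID, ListDate}; {AgentID, Price}; {Bedrooms, ListDate}; {ListDate, OwnerID, Price}

Candidate keys of the original relation: {AgentID, OwnerID}, {ListDate, OwnerID, Price}.
In {AgentID, Bedrooms, ListDate, OwnerID, Price}, {ListDate} is not a superkey ({ListDate}⁺ restricted to this set is {Bedrooms, ListDate}), so split on ListDate --> Bedrooms into {Bedrooms, ListDate} and {AgentID, ListDate, OwnerID, Price}.
{Bedrooms, ListDate} has no BCNF violation.
In {AgentID, ListDate, OwnerID, Price}, {ListDate, Price} is not a superkey ({ListDate, Price}⁺ restricted to this set is {AgentID, ListDate, Price}), so split on ListDate, Price --> AgentID into {AgentID, ListDate, Price} and {ListDate, OwnerID, Price}.
In {AgentID, ListDate, Price}, {AgentID} is not a superkey ({AgentID}⁺ restricted to this set is {AgentID, ListDate}), so split on AgentID --> ListDate into {AgentID, ListDate} and {AgentID, Price}.
{AgentID, ListDate} has no BCNF violation.
{AgentID, Price} has no BCNF violation.
{ListDate, OwnerID, Price} has no BCNF violation.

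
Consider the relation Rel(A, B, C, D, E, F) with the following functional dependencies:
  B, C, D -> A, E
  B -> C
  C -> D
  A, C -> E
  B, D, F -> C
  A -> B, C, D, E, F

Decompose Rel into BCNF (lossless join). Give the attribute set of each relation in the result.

Candidate keys of the original relation: {A}, {B}.
In {A, B, C, D, E, F}, {C} is not a superkey ({C}⁺ restricted to this set is {C, D}), so split on C -> D into {C, D} and {A, B, C, E, F}.
{C, D} is in BCNF.
{A, B, C, E, F} is in BCNF.

{A, B, C, E, F}; {C, D}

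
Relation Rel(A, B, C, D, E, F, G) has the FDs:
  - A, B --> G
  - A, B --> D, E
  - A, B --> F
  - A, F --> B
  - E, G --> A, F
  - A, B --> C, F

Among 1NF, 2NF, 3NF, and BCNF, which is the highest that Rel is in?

BCNF

Candidate keys: {A, B}, {A, F}, {E, G}. Prime attributes: {A, B, E, F, G}.
The left-hand side of every FD is a superkey, so BCNF is satisfied.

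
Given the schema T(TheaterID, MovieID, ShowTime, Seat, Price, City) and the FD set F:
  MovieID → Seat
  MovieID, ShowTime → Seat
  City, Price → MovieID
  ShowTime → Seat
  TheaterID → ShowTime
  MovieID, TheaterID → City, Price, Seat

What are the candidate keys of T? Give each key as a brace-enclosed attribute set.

{City, Price, TheaterID}, {MovieID, TheaterID}

Attributes never on any right-hand side: {TheaterID} — every candidate key must contain it.
Closure of {MovieID, TheaterID} is {City, MovieID, Price, Seat, ShowTime, TheaterID}, the whole schema; {MovieID, TheaterID} is a candidate key.
Closure of {City, Price, TheaterID} is {City, MovieID, Price, Seat, ShowTime, TheaterID}, the whole schema; {City, Price, TheaterID} is a candidate key.
No proper subset of any of these is a key, and no other minimal superkey exists.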